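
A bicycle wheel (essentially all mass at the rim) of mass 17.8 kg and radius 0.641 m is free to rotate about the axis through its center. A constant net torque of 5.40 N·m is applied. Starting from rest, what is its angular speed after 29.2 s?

ω ≈ 21.6 rad/s

I = MR² = (17.8)(0.641)² = 7.314 kg·m².
α = τ/I = 5.40/7.314 = 0.7383 rad/s².
ω = ω₀ + αt = 0 + (0.7383)(29.2) = 21.56 rad/s.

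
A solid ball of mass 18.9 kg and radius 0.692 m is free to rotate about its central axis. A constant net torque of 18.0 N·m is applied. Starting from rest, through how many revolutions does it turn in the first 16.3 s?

≈ 105 revolutions

I = (2/5)MR² = (2/5)(18.9)(0.692)² = 3.620 kg·m².
α = τ/I = 18.0/3.620 = 4.972 rad/s².
θ = ½αt² = ½(4.972)(16.3)² = 660.5 rad.
Revolutions = θ/(2π) = 105.1.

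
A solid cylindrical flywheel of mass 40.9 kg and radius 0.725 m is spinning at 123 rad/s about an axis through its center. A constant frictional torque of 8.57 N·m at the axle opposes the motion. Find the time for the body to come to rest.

t ≈ 154 s

I = ½MR² = (1/2)(40.9)(0.725)² = 10.75 kg·m².
The net torque has magnitude 8.57 N·m, opposing ω.
|α| = τ/I = 8.570/10.75 = 0.7973 rad/s² (deceleration).
0 = ω₀ − |α|t ⇒ t = ω₀/|α| = 123/0.7973 = 154.3 s.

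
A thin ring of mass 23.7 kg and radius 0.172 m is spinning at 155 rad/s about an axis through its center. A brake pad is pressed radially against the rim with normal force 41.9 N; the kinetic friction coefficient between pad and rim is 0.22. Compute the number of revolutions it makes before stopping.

≈ 845 revolutions

I = MR² = (23.7)(0.172)² = 0.7011 kg·m².
Friction force f = μN = (0.22)(41.9) = 9.218 N at the rim; torque magnitude τ = fR = 1.585 N·m, opposing ω.
|α| = τ/I = 1.585/0.7011 = 2.261 rad/s² (deceleration).
ω² = ω₀² − 2|α|θ with ω = 0 ⇒ θ = ω₀²/(2|α|) = 5312 rad = 845.5 rev.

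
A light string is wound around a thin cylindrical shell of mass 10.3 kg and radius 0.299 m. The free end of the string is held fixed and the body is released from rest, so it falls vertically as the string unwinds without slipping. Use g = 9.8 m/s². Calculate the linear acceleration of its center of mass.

Translation: Mg − T = Ma. Rotation about the center: TR = Iα with I = MR².
With a = αR: T = (I/R²)a = M a, so Mg = (1 + 1.000)Ma.
a = g/(1 + 1.000) = 9.8/2.000 = 4.900 m/s².

a ≈ 4.90 m/s²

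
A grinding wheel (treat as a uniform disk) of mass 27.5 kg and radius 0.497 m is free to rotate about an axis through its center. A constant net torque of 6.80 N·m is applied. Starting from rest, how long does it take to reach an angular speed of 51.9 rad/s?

t ≈ 25.9 s

I = ½MR² = (1/2)(27.5)(0.497)² = 3.396 kg·m².
α = τ/I = 6.80/3.396 = 2.002 rad/s².
ω = αt ⇒ t = ω/α = 51.9/2.002 = 25.92 s.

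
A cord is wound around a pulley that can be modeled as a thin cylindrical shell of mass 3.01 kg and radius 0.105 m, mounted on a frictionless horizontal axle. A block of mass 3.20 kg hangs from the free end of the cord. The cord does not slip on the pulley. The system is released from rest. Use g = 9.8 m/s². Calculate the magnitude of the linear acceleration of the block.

I = MR² = (3.01)(0.105)² = 0.03319 kg·m².
Block: mg − T = ma. Pulley: TR = Iα. No-slip: a = αR, so T = (I/R²)a = 3.010·a.
Then mg = (m + 3.010)a, so a = (3.20)(9.8)/(3.20 + 3.010) = 5.050 m/s².

a ≈ 5.05 m/s²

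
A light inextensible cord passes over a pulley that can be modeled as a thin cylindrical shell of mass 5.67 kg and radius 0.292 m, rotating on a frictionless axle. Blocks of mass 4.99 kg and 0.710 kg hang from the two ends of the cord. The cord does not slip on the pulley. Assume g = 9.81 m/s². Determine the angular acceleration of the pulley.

α ≈ 12.6 rad/s²

I = MR² = (5.67)(0.292)² = 0.4834 kg·m².
Heavier block: m₁g − T₁ = m₁a. Lighter block: T₂ − m₂g = m₂a.
Pulley: (T₁ − T₂)R = Iα = I(a/R), so T₁ − T₂ = (I/R²)a = 1·M_p a = 5.670·a.
Adding the three: (m₁ − m₂)g = (m₁ + m₂ + 5.670)a, so a = (4.99 − 0.710)(9.81)/(4.99 + 0.710 + 5.670) = 3.693 m/s².
α = a/R = 3.693/0.292 = 12.65 rad/s².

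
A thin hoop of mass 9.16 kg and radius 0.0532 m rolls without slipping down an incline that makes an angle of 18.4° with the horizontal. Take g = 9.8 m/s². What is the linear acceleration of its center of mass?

a ≈ 1.55 m/s²

Translation along the incline: Mg sinθ − f = Ma.
Rotation about the center: fR = Iα with I = MR². No-slip gives a = αR, so f = (I/R²)a = M a.
Substituting: Mg sinθ = (1 + 1.000)Ma, so a = g sinθ/(1 + 1.000) = (9.8) sin 18.4° / 2.000 = 1.547 m/s².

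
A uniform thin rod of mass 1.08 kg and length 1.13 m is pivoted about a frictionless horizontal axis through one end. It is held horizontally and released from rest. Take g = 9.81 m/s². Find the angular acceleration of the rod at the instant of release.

α ≈ 13.0 rad/s²

About the pivot, I = (1/3)ML² = (1/3)(1.08)(1.13)² = 0.4597 kg·m².
The weight acts at the center, a distance L/2 = 0.5650 m from the pivot; τ = Mg(L/2) = 5.986 N·m.
α = τ/I = 5.986/0.4597 = 13.02 rad/s².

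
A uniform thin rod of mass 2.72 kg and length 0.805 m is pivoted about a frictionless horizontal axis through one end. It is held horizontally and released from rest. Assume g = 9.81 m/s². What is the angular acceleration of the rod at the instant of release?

α ≈ 18.3 rad/s²

About the pivot, I = (1/3)ML² = (1/3)(2.72)(0.805)² = 0.5875 kg·m².
The weight acts at the center, a distance L/2 = 0.4025 m from the pivot; τ = Mg(L/2) = 10.74 N·m.
α = τ/I = 10.74/0.5875 = 18.28 rad/s².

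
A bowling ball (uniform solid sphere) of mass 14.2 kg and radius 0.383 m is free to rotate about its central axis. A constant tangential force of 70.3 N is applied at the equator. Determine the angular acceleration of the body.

α ≈ 32.3 rad/s²

I = (2/5)MR² = (2/5)(14.2)(0.383)² = 0.8332 kg·m².
τ = F R = (70.3)(0.383) = 26.92 N·m.
From τ = Iα: α = 26.92/0.8332 = 32.32 rad/s².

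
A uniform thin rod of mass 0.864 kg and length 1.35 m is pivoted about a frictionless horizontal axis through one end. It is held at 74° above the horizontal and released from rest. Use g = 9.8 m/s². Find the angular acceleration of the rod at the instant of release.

α ≈ 3.00 rad/s²

About the pivot, I = (1/3)ML² = (1/3)(0.864)(1.35)² = 0.5249 kg·m².
The weight acts at the center, a distance L/2 = 0.6750 m from the pivot; τ = Mg(L/2) cos 74° = 1.575 N·m.
α = τ/I = 1.575/0.5249 = 3.001 rad/s².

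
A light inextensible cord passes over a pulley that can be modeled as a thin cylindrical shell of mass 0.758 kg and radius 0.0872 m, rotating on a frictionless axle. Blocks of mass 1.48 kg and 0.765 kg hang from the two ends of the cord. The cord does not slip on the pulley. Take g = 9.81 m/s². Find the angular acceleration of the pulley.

α ≈ 26.8 rad/s²

I = MR² = (0.758)(0.0872)² = 0.005764 kg·m².
Heavier block: m₁g − T₁ = m₁a. Lighter block: T₂ − m₂g = m₂a.
Pulley: (T₁ − T₂)R = Iα = I(a/R), so T₁ − T₂ = (I/R²)a = 1·M_p a = 0.7580·a.
Adding the three: (m₁ − m₂)g = (m₁ + m₂ + 0.7580)a, so a = (1.48 − 0.765)(9.81)/(1.48 + 0.765 + 0.7580) = 2.336 m/s².
α = a/R = 2.336/0.0872 = 26.79 rad/s².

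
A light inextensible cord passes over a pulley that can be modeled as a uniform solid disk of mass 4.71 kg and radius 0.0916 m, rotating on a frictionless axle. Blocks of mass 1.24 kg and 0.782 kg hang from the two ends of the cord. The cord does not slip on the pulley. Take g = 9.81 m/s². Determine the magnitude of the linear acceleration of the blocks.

a ≈ 1.03 m/s²

I = ½MR² = (1/2)(4.71)(0.0916)² = 0.01976 kg·m².
Heavier block: m₁g − T₁ = m₁a. Lighter block: T₂ − m₂g = m₂a.
Pulley: (T₁ − T₂)R = Iα = I(a/R), so T₁ − T₂ = (I/R²)a = (1/2)M_p a = 2.355·a.
Adding the three: (m₁ − m₂)g = (m₁ + m₂ + 2.355)a, so a = (1.24 − 0.782)(9.81)/(1.24 + 0.782 + 2.355) = 1.026 m/s².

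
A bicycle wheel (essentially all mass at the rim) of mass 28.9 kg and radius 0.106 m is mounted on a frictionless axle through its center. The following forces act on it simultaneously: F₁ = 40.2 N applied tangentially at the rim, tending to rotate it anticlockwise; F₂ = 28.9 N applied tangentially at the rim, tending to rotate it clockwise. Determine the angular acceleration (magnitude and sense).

α ≈ 3.69 rad/s², anticlockwise

I = MR² = (28.9)(0.106)² = 0.3247 kg·m².
Taking anticlockwise as positive: τ₁ = +(40.2)(0.106) = +4.261 N·m; τ₂ = −(28.9)(0.106) = −3.063 N·m.
Net torque τ = 1.198 N·m.
α = τ/I = 1.198/0.3247 = 3.689 rad/s².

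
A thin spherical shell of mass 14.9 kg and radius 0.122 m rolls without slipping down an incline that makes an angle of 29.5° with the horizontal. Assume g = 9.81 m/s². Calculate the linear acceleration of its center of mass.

Translation along the incline: Mg sinθ − f = Ma.
Rotation about the center: fR = Iα with I = (2/3)MR². No-slip gives a = αR, so f = (I/R²)a = (2/3)M a.
Substituting: Mg sinθ = (1 + 0.6667)Ma, so a = g sinθ/(1 + 0.6667) = (9.81) sin 29.5° / 1.667 = 2.898 m/s².

a ≈ 2.90 m/s²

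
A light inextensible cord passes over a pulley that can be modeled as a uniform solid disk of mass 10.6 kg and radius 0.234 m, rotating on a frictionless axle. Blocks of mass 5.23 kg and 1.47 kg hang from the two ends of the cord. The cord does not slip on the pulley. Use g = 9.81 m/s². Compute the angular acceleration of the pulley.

α ≈ 13.1 rad/s²

I = ½MR² = (1/2)(10.6)(0.234)² = 0.2902 kg·m².
Heavier block: m₁g − T₁ = m₁a. Lighter block: T₂ − m₂g = m₂a.
Pulley: (T₁ − T₂)R = Iα = I(a/R), so T₁ − T₂ = (I/R²)a = (1/2)M_p a = 5.300·a.
Adding the three: (m₁ − m₂)g = (m₁ + m₂ + 5.300)a, so a = (5.23 − 1.47)(9.81)/(5.23 + 1.47 + 5.300) = 3.074 m/s².
α = a/R = 3.074/0.234 = 13.14 rad/s².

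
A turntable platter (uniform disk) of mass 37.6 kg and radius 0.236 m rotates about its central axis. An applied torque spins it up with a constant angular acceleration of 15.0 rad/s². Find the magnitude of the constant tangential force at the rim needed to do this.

F ≈ 66.6 N

I = ½MR² = (1/2)(37.6)(0.236)² = 1.047 kg·m².
The required torque is τ = Iα = (1.047)(15.00) = 15.71 N·m.
A tangential force at the rim gives τ = FR, so F = τ/R = 15.71/0.236 = 66.55 N.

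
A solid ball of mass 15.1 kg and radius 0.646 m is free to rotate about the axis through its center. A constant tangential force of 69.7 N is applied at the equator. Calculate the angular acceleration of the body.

I = (2/5)MR² = (2/5)(15.1)(0.646)² = 2.521 kg·m².
τ = F R = (69.7)(0.646) = 45.03 N·m.
Newton's second law for rotation, τ = Iα, gives α = τ/I = 45.03/2.521 = 17.86 rad/s².

α ≈ 17.9 rad/s²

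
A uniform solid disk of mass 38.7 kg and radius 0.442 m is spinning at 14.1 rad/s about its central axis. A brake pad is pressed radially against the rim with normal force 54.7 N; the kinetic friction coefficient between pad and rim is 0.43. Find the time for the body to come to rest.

I = ½MR² = (1/2)(38.7)(0.442)² = 3.780 kg·m².
Friction force f = μN = (0.43)(54.7) = 23.52 N at the rim; torque magnitude τ = fR = 10.40 N·m, opposing ω.
|α| = τ/I = 10.40/3.780 = 2.750 rad/s² (deceleration).
0 = ω₀ − |α|t ⇒ t = ω₀/|α| = 14.1/2.750 = 5.127 s.

t ≈ 5.13 s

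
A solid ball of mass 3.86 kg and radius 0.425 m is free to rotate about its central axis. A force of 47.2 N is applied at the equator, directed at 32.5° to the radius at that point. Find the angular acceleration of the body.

I = (2/5)MR² = (2/5)(3.86)(0.425)² = 0.2789 kg·m².
Only the tangential component produces torque: τ = F R sinθ = (47.2)(0.425) sin 32.5° = 10.78 N·m.
Newton's second law for rotation, τ = Iα, gives α = τ/I = 10.78/0.2789 = 38.65 rad/s².

α ≈ 38.6 rad/s²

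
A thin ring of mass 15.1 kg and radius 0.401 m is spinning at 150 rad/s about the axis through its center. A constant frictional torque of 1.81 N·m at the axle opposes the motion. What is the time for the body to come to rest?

t ≈ 201 s

I = MR² = (15.1)(0.401)² = 2.428 kg·m².
The net torque has magnitude 1.81 N·m, opposing ω.
|α| = τ/I = 1.810/2.428 = 0.7454 rad/s² (deceleration).
0 = ω₀ − |α|t ⇒ t = ω₀/|α| = 150/0.7454 = 201.2 s.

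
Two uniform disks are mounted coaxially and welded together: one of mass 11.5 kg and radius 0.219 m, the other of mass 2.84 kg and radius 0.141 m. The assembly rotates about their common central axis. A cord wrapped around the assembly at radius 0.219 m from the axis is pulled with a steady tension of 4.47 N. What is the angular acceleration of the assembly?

I = ½M₁R₁² + ½M₂R₂² = ½(11.5)(0.219)² + ½(2.84)(0.141)² = 0.3040 kg·m².
τ = F r = (4.47)(0.219) = 0.9789 N·m.
α = τ/I = 0.9789/0.3040 = 3.220 rad/s².

α ≈ 3.22 rad/s²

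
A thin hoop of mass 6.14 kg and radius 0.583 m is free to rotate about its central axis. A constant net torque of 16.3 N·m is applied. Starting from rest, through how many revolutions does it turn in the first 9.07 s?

I = MR² = (6.14)(0.583)² = 2.087 kg·m².
α = τ/I = 16.3/2.087 = 7.811 rad/s².
θ = ½αt² = ½(7.811)(9.07)² = 321.3 rad.
Revolutions = θ/(2π) = 51.13.

≈ 51.1 revolutions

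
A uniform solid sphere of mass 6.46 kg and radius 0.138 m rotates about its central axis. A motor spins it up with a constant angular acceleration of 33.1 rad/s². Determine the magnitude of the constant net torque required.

I = (2/5)MR² = (2/5)(6.46)(0.138)² = 0.04921 kg·m².
τ = Iα = (0.04921)(33.10) = 1.629 N·m.

τ ≈ 1.63 N·m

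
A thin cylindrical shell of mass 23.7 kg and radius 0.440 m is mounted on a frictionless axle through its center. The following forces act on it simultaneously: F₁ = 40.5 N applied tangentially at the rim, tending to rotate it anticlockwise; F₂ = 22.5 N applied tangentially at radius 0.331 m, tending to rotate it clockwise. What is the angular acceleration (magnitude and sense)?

α ≈ 2.26 rad/s², anticlockwise

I = MR² = (23.7)(0.440)² = 4.588 kg·m².
Taking anticlockwise as positive: τ₁ = +(40.5)(0.440) = +17.82 N·m; τ₂ = −(22.5)(0.331) = −7.448 N·m.
Net torque τ = 10.37 N·m.
α = τ/I = 10.37/4.588 = 2.261 rad/s².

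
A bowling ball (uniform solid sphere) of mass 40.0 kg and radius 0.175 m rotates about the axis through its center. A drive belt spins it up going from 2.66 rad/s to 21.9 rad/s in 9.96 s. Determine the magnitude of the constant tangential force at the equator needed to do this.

F ≈ 5.41 N

I = (2/5)MR² = (2/5)(40.0)(0.175)² = 0.4900 kg·m².
α = Δω/Δt = (21.9 − 2.66)/9.96 = 1.932 rad/s².
The required torque is τ = Iα = (0.4900)(1.932) = 0.9465 N·m.
A tangential force at the equator gives τ = FR, so F = τ/R = 0.9465/0.175 = 5.409 N.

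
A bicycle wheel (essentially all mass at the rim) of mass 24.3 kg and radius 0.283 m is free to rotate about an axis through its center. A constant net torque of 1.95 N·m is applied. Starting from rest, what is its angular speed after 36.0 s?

I = MR² = (24.3)(0.283)² = 1.946 kg·m².
α = τ/I = 1.95/1.946 = 1.002 rad/s².
ω = ω₀ + αt = 0 + (1.002)(36.0) = 36.07 rad/s.

ω ≈ 36.1 rad/s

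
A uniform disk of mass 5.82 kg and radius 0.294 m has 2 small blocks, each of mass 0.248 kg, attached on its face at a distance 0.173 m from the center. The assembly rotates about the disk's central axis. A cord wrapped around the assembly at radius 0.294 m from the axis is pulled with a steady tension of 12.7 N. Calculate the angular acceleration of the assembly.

α ≈ 14.0 rad/s²

I_disk = ½MR² = ½(5.82)(0.294)² = 0.2515 kg·m².
I_blocks = 2·m·r² = 2(0.248)(0.173)² = 0.01484 kg·m².
Total I = 0.2664 kg·m².
τ = F r = (12.7)(0.294) = 3.734 N·m.
α = τ/I = 3.734/0.2664 = 14.02 rad/s².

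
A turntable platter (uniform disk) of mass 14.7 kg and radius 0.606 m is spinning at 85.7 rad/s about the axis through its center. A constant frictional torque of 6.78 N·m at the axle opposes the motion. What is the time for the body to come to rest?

t ≈ 34.1 s

I = ½MR² = (1/2)(14.7)(0.606)² = 2.699 kg·m².
The net torque has magnitude 6.78 N·m, opposing ω.
|α| = τ/I = 6.780/2.699 = 2.512 rad/s² (deceleration).
0 = ω₀ − |α|t ⇒ t = ω₀/|α| = 85.7/2.512 = 34.12 s.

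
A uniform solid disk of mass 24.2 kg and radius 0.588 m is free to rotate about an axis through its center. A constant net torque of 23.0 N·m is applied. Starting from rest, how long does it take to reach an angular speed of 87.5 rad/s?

t ≈ 15.9 s

I = ½MR² = (1/2)(24.2)(0.588)² = 4.184 kg·m².
α = τ/I = 23.0/4.184 = 5.498 rad/s².
ω = αt ⇒ t = ω/α = 87.5/5.498 = 15.92 s.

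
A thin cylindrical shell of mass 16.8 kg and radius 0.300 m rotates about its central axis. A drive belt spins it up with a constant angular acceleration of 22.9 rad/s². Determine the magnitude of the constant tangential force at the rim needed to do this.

F ≈ 115 N

I = MR² = (16.8)(0.300)² = 1.512 kg·m².
The required torque is τ = Iα = (1.512)(22.90) = 34.62 N·m.
A tangential force at the rim gives τ = FR, so F = τ/R = 34.62/0.300 = 115.4 N.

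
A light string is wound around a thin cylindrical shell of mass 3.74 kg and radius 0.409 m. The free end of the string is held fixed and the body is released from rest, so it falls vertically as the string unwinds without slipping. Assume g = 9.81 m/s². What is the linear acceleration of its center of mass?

Translation: Mg − T = Ma. Rotation about the center: TR = Iα with I = MR².
With a = αR: T = (I/R²)a = M a, so Mg = (1 + 1.000)Ma.
a = g/(1 + 1.000) = 9.81/2.000 = 4.905 m/s².

a ≈ 4.91 m/s²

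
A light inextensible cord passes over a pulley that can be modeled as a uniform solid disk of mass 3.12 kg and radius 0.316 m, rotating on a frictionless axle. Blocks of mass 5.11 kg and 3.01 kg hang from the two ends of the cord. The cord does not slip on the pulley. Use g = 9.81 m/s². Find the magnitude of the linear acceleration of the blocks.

a ≈ 2.13 m/s²

I = ½MR² = (1/2)(3.12)(0.316)² = 0.1558 kg·m².
Heavier block: m₁g − T₁ = m₁a. Lighter block: T₂ − m₂g = m₂a.
Pulley: (T₁ − T₂)R = Iα = I(a/R), so T₁ − T₂ = (I/R²)a = (1/2)M_p a = 1.560·a.
Adding the three: (m₁ − m₂)g = (m₁ + m₂ + 1.560)a, so a = (5.11 − 3.01)(9.81)/(5.11 + 3.01 + 1.560) = 2.128 m/s².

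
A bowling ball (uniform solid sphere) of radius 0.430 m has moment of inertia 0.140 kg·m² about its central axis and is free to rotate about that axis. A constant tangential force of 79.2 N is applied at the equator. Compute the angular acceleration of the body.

τ = F R = (79.2)(0.430) = 34.06 N·m.
Newton's second law for rotation, τ = Iα, gives α = τ/I = 34.06/0.1400 = 243.3 rad/s².

α ≈ 243 rad/s²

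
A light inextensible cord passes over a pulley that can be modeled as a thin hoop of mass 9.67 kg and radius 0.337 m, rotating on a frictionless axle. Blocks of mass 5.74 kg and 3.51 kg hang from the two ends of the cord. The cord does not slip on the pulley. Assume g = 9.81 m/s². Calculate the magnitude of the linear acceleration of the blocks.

a ≈ 1.16 m/s²

I = MR² = (9.67)(0.337)² = 1.098 kg·m².
Heavier block: m₁g − T₁ = m₁a. Lighter block: T₂ − m₂g = m₂a.
Pulley: (T₁ − T₂)R = Iα = I(a/R), so T₁ − T₂ = (I/R²)a = 1·M_p a = 9.670·a.
Adding the three: (m₁ − m₂)g = (m₁ + m₂ + 9.670)a, so a = (5.74 − 3.51)(9.81)/(5.74 + 3.51 + 9.670) = 1.156 m/s².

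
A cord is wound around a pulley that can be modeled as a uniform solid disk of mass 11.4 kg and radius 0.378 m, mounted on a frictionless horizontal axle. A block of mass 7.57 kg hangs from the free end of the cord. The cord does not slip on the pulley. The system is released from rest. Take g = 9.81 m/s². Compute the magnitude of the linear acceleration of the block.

I = ½MR² = (1/2)(11.4)(0.378)² = 0.8144 kg·m².
Block: mg − T = ma. Pulley: TR = Iα. No-slip: a = αR, so T = (I/R²)a = 5.700·a.
Then mg = (m + 5.700)a, so a = (7.57)(9.81)/(7.57 + 5.700) = 5.596 m/s².

a ≈ 5.60 m/s²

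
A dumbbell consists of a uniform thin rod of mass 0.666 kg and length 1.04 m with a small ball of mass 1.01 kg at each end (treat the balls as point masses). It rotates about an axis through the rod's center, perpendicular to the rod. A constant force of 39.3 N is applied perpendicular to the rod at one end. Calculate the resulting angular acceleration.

I_rod = (1/12)ML² = (1/12)(0.666)(1.04)² = 0.06003 kg·m².
I_balls = 2·m·(L/2)² = 2(1.01)(0.5200)² = 0.5462 kg·m².
Total I = 0.6062 kg·m².
τ = F·(L/2) = (39.3)(0.520) = 20.44 N·m.
α = τ/I = 20.44/0.6062 = 33.71 rad/s².

α ≈ 33.7 rad/s²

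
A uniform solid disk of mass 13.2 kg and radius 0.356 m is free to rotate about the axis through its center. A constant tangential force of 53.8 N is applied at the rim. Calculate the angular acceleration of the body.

I = ½MR² = (1/2)(13.2)(0.356)² = 0.8365 kg·m².
τ = F R = (53.8)(0.356) = 19.15 N·m.
From τ = Iα: α = 19.15/0.8365 = 22.90 rad/s².

α ≈ 22.9 rad/s²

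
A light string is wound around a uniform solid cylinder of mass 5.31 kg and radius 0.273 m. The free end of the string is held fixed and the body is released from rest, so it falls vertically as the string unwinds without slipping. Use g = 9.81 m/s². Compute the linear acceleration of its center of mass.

Translation: Mg − T = Ma. Rotation about the center: TR = Iα with I = ½MR².
With a = αR: T = (I/R²)a = (1/2)M a, so Mg = (1 + 0.5000)Ma.
a = g/(1 + 0.5000) = 9.81/1.500 = 6.540 m/s².

a ≈ 6.54 m/s²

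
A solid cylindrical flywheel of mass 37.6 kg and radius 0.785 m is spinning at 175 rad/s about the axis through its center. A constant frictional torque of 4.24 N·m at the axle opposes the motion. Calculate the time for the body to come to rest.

I = ½MR² = (1/2)(37.6)(0.785)² = 11.59 kg·m².
The net torque has magnitude 4.24 N·m, opposing ω.
|α| = τ/I = 4.240/11.59 = 0.3660 rad/s² (deceleration).
0 = ω₀ − |α|t ⇒ t = ω₀/|α| = 175/0.3660 = 478.2 s.

t ≈ 478 s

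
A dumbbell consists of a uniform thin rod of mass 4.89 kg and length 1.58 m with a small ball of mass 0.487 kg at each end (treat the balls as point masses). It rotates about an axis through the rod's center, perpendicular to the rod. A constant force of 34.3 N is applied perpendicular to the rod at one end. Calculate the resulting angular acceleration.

α ≈ 16.7 rad/s²

I_rod = (1/12)ML² = (1/12)(4.89)(1.58)² = 1.017 kg·m².
I_balls = 2·m·(L/2)² = 2(0.487)(0.7900)² = 0.6079 kg·m².
Total I = 1.625 kg·m².
τ = F·(L/2) = (34.3)(0.790) = 27.10 N·m.
α = τ/I = 27.10/1.625 = 16.67 rad/s².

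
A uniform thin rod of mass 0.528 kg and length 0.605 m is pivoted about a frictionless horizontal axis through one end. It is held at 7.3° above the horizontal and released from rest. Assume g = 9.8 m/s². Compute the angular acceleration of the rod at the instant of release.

About the pivot, I = (1/3)ML² = (1/3)(0.528)(0.605)² = 0.06442 kg·m².
The weight acts at the center, a distance L/2 = 0.3025 m from the pivot; τ = Mg(L/2) cos 7.3° = 1.553 N·m.
α = τ/I = 1.553/0.06442 = 24.10 rad/s².
(Equivalently α = (3g/(2L)) cos 7.3° = 24.10 rad/s².)

α ≈ 24.1 rad/s²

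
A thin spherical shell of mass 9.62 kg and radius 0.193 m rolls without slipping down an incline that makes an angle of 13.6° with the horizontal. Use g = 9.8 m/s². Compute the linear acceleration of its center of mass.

a ≈ 1.38 m/s²

Translation along the incline: Mg sinθ − f = Ma.
Rotation about the center: fR = Iα with I = (2/3)MR². No-slip gives a = αR, so f = (I/R²)a = (2/3)M a.
Substituting: Mg sinθ = (1 + 0.6667)Ma, so a = g sinθ/(1 + 0.6667) = (9.8) sin 13.6° / 1.667 = 1.383 m/s².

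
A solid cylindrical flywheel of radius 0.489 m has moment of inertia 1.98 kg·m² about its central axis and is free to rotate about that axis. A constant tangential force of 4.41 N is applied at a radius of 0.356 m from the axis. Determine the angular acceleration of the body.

τ = F·r = (4.41)(0.356) = 1.570 N·m.
Newton's second law for rotation, τ = Iα, gives α = τ/I = 1.570/1.980 = 0.7929 rad/s².

α ≈ 0.793 rad/s²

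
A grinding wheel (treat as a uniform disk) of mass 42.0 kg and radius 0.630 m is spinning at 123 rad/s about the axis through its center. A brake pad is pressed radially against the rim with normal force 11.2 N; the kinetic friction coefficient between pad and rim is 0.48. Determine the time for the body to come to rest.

I = ½MR² = (1/2)(42.0)(0.630)² = 8.335 kg·m².
Friction force f = μN = (0.48)(11.2) = 5.376 N at the rim; torque magnitude τ = fR = 3.387 N·m, opposing ω.
|α| = τ/I = 3.387/8.335 = 0.4063 rad/s² (deceleration).
0 = ω₀ − |α|t ⇒ t = ω₀/|α| = 123/0.4063 = 302.7 s.

t ≈ 303 s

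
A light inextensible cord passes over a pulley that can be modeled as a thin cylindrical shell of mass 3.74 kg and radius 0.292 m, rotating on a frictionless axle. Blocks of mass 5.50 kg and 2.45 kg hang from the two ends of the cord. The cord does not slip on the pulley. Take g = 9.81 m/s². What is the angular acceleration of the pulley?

α ≈ 8.77 rad/s²

I = MR² = (3.74)(0.292)² = 0.3189 kg·m².
Heavier block: m₁g − T₁ = m₁a. Lighter block: T₂ − m₂g = m₂a.
Pulley: (T₁ − T₂)R = Iα = I(a/R), so T₁ − T₂ = (I/R²)a = 1·M_p a = 3.740·a.
Adding the three: (m₁ − m₂)g = (m₁ + m₂ + 3.740)a, so a = (5.50 − 2.45)(9.81)/(5.50 + 2.45 + 3.740) = 2.559 m/s².
α = a/R = 2.559/0.292 = 8.765 rad/s².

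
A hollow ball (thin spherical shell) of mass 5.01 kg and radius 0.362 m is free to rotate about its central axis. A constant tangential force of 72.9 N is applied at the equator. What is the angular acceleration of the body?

α ≈ 60.3 rad/s²

I = (2/3)MR² = (2/3)(5.01)(0.362)² = 0.4377 kg·m².
τ = F R = (72.9)(0.362) = 26.39 N·m.
From τ = Iα: α = 26.39/0.4377 = 60.29 rad/s².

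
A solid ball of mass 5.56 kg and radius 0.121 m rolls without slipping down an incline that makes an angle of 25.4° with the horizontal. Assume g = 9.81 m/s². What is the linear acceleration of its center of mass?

a ≈ 3.01 m/s²

Translation along the incline: Mg sinθ − f = Ma.
Rotation about the center: fR = Iα with I = (2/5)MR². No-slip gives a = αR, so f = (I/R²)a = (2/5)M a.
Substituting: Mg sinθ = (1 + 0.4000)Ma, so a = g sinθ/(1 + 0.4000) = (9.81) sin 25.4° / 1.400 = 3.006 m/s².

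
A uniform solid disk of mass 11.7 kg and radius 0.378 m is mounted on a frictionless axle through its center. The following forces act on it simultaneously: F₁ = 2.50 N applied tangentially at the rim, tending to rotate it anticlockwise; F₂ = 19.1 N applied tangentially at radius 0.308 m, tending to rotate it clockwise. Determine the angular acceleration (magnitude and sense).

α ≈ 5.91 rad/s², clockwise

I = ½MR² = (1/2)(11.7)(0.378)² = 0.8359 kg·m².
Taking anticlockwise as positive: τ₁ = +(2.50)(0.378) = +0.9450 N·m; τ₂ = −(19.1)(0.308) = −5.883 N·m.
Net torque τ = -4.938 N·m.
α = τ/I = -4.938/0.8359 = -5.907 rad/s².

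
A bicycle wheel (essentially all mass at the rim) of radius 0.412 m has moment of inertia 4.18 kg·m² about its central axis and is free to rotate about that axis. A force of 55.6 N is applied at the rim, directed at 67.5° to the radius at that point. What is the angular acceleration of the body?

α ≈ 5.06 rad/s²

Only the tangential component produces torque: τ = F R sinθ = (55.6)(0.412) sin 67.5° = 21.16 N·m.
Newton's second law for rotation, τ = Iα, gives α = τ/I = 21.16/4.180 = 5.063 rad/s².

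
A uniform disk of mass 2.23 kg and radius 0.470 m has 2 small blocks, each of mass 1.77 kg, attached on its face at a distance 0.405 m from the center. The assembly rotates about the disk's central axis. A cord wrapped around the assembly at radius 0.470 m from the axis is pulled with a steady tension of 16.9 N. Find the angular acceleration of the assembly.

α ≈ 9.61 rad/s²

I_disk = ½MR² = ½(2.23)(0.470)² = 0.2463 kg·m².
I_blocks = 2·m·r² = 2(1.77)(0.405)² = 0.5806 kg·m².
Total I = 0.8270 kg·m².
τ = F r = (16.9)(0.470) = 7.943 N·m.
α = τ/I = 7.943/0.8270 = 9.605 rad/s².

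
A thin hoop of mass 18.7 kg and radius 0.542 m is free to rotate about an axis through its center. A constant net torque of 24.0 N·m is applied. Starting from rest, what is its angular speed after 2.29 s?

ω ≈ 10.0 rad/s

I = MR² = (18.7)(0.542)² = 5.493 kg·m².
α = τ/I = 24.0/5.493 = 4.369 rad/s².
ω = ω₀ + αt = 0 + (4.369)(2.29) = 10.00 rad/s.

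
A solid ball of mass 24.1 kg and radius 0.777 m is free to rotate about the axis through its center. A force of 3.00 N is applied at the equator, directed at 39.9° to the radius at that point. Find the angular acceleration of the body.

I = (2/5)MR² = (2/5)(24.1)(0.777)² = 5.820 kg·m².
Only the tangential component produces torque: τ = F R sinθ = (3.00)(0.777) sin 39.9° = 1.495 N·m.
From τ = Iα: α = 1.495/5.820 = 0.2569 rad/s².

α ≈ 0.257 rad/s²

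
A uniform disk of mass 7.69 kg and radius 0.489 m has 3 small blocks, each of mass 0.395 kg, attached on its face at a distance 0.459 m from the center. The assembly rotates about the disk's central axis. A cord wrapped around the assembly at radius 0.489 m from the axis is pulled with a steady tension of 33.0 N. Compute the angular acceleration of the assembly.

α ≈ 13.8 rad/s²

I_disk = ½MR² = ½(7.69)(0.489)² = 0.9194 kg·m².
I_blocks = 3·m·r² = 3(0.395)(0.459)² = 0.2497 kg·m².
Total I = 1.169 kg·m².
τ = F r = (33.0)(0.489) = 16.14 N·m.
α = τ/I = 16.14/1.169 = 13.80 rad/s².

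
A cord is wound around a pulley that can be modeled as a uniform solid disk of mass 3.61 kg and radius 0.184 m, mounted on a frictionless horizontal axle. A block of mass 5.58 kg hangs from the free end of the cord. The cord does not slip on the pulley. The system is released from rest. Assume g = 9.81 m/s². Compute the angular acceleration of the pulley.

α ≈ 40.3 rad/s²

I = ½MR² = (1/2)(3.61)(0.184)² = 0.06111 kg·m².
Block: mg − T = ma. Pulley: TR = Iα. No-slip: a = αR, so T = (I/R²)a = 1.805·a.
Then mg = (m + 1.805)a, so a = (5.58)(9.81)/(5.58 + 1.805) = 7.412 m/s².
α = a/R = 7.412/0.184 = 40.28 rad/s².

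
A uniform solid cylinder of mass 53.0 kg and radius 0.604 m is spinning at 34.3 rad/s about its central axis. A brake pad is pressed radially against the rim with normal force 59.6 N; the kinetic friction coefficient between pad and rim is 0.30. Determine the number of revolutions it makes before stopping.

≈ 83.8 revolutions

I = ½MR² = (1/2)(53.0)(0.604)² = 9.668 kg·m².
Friction force f = μN = (0.30)(59.6) = 17.88 N at the rim; torque magnitude τ = fR = 10.80 N·m, opposing ω.
|α| = τ/I = 10.80/9.668 = 1.117 rad/s² (deceleration).
ω² = ω₀² − 2|α|θ with ω = 0 ⇒ θ = ω₀²/(2|α|) = 526.6 rad = 83.81 rev.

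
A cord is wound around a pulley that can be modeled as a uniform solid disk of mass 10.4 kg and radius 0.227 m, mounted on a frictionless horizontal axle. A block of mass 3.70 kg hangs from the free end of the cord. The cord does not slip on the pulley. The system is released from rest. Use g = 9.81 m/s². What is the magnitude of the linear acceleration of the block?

I = ½MR² = (1/2)(10.4)(0.227)² = 0.2680 kg·m².
Block: mg − T = ma. Pulley: TR = Iα. No-slip: a = αR, so T = (I/R²)a = 5.200·a.
Then mg = (m + 5.200)a, so a = (3.70)(9.81)/(3.70 + 5.200) = 4.078 m/s².

a ≈ 4.08 m/s²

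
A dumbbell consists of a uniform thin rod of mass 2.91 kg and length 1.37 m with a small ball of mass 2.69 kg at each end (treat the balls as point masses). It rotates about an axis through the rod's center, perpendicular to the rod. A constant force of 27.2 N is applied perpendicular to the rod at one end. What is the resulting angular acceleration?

α ≈ 6.25 rad/s²

I_rod = (1/12)ML² = (1/12)(2.91)(1.37)² = 0.4551 kg·m².
I_balls = 2·m·(L/2)² = 2(2.69)(0.6850)² = 2.524 kg·m².
Total I = 2.980 kg·m².
τ = F·(L/2) = (27.2)(0.685) = 18.63 N·m.
α = τ/I = 18.63/2.980 = 6.253 rad/s².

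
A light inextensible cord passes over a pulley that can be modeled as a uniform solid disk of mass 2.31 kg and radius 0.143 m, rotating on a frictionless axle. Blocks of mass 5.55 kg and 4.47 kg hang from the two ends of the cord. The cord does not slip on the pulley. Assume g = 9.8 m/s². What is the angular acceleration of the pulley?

α ≈ 6.62 rad/s²

I = ½MR² = (1/2)(2.31)(0.143)² = 0.02362 kg·m².
Heavier block: m₁g − T₁ = m₁a. Lighter block: T₂ − m₂g = m₂a.
Pulley: (T₁ − T₂)R = Iα = I(a/R), so T₁ − T₂ = (I/R²)a = (1/2)M_p a = 1.155·a.
Adding the three: (m₁ − m₂)g = (m₁ + m₂ + 1.155)a, so a = (5.55 − 4.47)(9.8)/(5.55 + 4.47 + 1.155) = 0.9471 m/s².
α = a/R = 0.9471/0.143 = 6.623 rad/s².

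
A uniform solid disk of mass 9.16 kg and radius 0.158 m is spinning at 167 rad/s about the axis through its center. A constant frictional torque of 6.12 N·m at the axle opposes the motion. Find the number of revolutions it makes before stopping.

≈ 41.5 revolutions

I = ½MR² = (1/2)(9.16)(0.158)² = 0.1143 kg·m².
The net torque has magnitude 6.12 N·m, opposing ω.
|α| = τ/I = 6.120/0.1143 = 53.53 rad/s² (deceleration).
ω² = ω₀² − 2|α|θ with ω = 0 ⇒ θ = ω₀²/(2|α|) = 260.5 rad = 41.46 rev.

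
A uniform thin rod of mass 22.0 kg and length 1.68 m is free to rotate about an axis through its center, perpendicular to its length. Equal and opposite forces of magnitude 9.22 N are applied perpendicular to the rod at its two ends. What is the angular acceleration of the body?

I = (1/12)ML² = (1/12)(22.0)(1.68)² = 5.174 kg·m².
The couple gives τ = F·(L/2) + F·(L/2) = F L = (9.22)(1.68) = 15.49 N·m.
From τ = Iα: α = 15.49/5.174 = 2.994 rad/s².

α ≈ 2.99 rad/s²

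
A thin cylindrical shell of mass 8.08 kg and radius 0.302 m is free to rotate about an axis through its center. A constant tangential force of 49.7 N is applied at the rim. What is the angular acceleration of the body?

α ≈ 20.4 rad/s²

I = MR² = (8.08)(0.302)² = 0.7369 kg·m².
τ = F R = (49.7)(0.302) = 15.01 N·m.
Newton's second law for rotation, τ = Iα, gives α = τ/I = 15.01/0.7369 = 20.37 rad/s².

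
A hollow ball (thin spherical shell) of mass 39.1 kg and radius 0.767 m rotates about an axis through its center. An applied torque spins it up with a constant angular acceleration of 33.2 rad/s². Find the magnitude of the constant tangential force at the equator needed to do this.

I = (2/3)MR² = (2/3)(39.1)(0.767)² = 15.33 kg·m².
The required torque is τ = Iα = (15.33)(33.20) = 509.1 N·m.
A tangential force at the equator gives τ = FR, so F = τ/R = 509.1/0.767 = 663.8 N.

F ≈ 664 N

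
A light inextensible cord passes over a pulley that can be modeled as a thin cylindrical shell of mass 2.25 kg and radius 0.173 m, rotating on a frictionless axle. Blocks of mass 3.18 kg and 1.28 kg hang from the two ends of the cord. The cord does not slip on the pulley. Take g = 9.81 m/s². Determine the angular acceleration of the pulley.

I = MR² = (2.25)(0.173)² = 0.06734 kg·m².
Heavier block: m₁g − T₁ = m₁a. Lighter block: T₂ − m₂g = m₂a.
Pulley: (T₁ − T₂)R = Iα = I(a/R), so T₁ − T₂ = (I/R²)a = 1·M_p a = 2.250·a.
Adding the three: (m₁ − m₂)g = (m₁ + m₂ + 2.250)a, so a = (3.18 − 1.28)(9.81)/(3.18 + 1.28 + 2.250) = 2.778 m/s².
α = a/R = 2.778/0.173 = 16.06 rad/s².

α ≈ 16.1 rad/s²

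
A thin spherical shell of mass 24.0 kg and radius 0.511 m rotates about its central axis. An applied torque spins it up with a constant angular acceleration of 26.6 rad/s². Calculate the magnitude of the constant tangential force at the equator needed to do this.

I = (2/3)MR² = (2/3)(24.0)(0.511)² = 4.178 kg·m².
The required torque is τ = Iα = (4.178)(26.60) = 111.1 N·m.
A tangential force at the equator gives τ = FR, so F = τ/R = 111.1/0.511 = 217.5 N.

F ≈ 217 N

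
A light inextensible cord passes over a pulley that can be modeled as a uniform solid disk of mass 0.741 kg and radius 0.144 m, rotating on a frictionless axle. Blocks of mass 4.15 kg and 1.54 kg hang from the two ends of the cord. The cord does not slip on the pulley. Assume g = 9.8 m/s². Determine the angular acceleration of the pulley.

α ≈ 29.3 rad/s²

I = ½MR² = (1/2)(0.741)(0.144)² = 0.007683 kg·m².
Heavier block: m₁g − T₁ = m₁a. Lighter block: T₂ − m₂g = m₂a.
Pulley: (T₁ − T₂)R = Iα = I(a/R), so T₁ − T₂ = (I/R²)a = (1/2)M_p a = 0.3705·a.
Adding the three: (m₁ − m₂)g = (m₁ + m₂ + 0.3705)a, so a = (4.15 − 1.54)(9.8)/(4.15 + 1.54 + 0.3705) = 4.220 m/s².
α = a/R = 4.220/0.144 = 29.31 rad/s².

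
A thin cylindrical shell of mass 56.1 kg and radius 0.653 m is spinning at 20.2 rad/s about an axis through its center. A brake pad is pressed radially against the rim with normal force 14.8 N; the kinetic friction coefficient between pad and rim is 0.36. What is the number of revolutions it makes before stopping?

I = MR² = (56.1)(0.653)² = 23.92 kg·m².
Friction force f = μN = (0.36)(14.8) = 5.328 N at the rim; torque magnitude τ = fR = 3.479 N·m, opposing ω.
|α| = τ/I = 3.479/23.92 = 0.1454 rad/s² (deceleration).
ω² = ω₀² − 2|α|θ with ω = 0 ⇒ θ = ω₀²/(2|α|) = 1403 rad = 223.3 rev.

≈ 223 revolutions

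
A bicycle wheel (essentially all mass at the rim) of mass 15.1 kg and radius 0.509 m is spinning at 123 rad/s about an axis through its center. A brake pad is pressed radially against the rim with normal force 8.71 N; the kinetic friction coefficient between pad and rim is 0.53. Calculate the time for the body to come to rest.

I = MR² = (15.1)(0.509)² = 3.912 kg·m².
Friction force f = μN = (0.53)(8.71) = 4.616 N at the rim; torque magnitude τ = fR = 2.350 N·m, opposing ω.
|α| = τ/I = 2.350/3.912 = 0.6006 rad/s² (deceleration).
0 = ω₀ − |α|t ⇒ t = ω₀/|α| = 123/0.6006 = 204.8 s.

t ≈ 205 s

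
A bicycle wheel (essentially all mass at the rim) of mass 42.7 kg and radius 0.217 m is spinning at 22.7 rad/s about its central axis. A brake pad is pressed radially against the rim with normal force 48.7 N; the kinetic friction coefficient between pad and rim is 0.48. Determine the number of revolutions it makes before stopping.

≈ 16.3 revolutions

I = MR² = (42.7)(0.217)² = 2.011 kg·m².
Friction force f = μN = (0.48)(48.7) = 23.38 N at the rim; torque magnitude τ = fR = 5.073 N·m, opposing ω.
|α| = τ/I = 5.073/2.011 = 2.523 rad/s² (deceleration).
ω² = ω₀² − 2|α|θ with ω = 0 ⇒ θ = ω₀²/(2|α|) = 102.1 rad = 16.25 rev.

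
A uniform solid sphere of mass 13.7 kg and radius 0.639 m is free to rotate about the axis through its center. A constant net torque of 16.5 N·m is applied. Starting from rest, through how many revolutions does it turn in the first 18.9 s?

I = (2/5)MR² = (2/5)(13.7)(0.639)² = 2.238 kg·m².
α = τ/I = 16.5/2.238 = 7.374 rad/s².
θ = ½αt² = ½(7.374)(18.9)² = 1317 rad.
Revolutions = θ/(2π) = 209.6.

≈ 210 revolutions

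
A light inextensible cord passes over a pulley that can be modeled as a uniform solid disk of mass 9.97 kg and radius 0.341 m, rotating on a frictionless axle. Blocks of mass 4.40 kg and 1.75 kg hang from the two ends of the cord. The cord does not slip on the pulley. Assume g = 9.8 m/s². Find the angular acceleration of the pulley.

I = ½MR² = (1/2)(9.97)(0.341)² = 0.5797 kg·m².
Heavier block: m₁g − T₁ = m₁a. Lighter block: T₂ − m₂g = m₂a.
Pulley: (T₁ − T₂)R = Iα = I(a/R), so T₁ − T₂ = (I/R²)a = (1/2)M_p a = 4.985·a.
Adding the three: (m₁ − m₂)g = (m₁ + m₂ + 4.985)a, so a = (4.40 − 1.75)(9.8)/(4.40 + 1.75 + 4.985) = 2.332 m/s².
α = a/R = 2.332/0.341 = 6.840 rad/s².

α ≈ 6.84 rad/s²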